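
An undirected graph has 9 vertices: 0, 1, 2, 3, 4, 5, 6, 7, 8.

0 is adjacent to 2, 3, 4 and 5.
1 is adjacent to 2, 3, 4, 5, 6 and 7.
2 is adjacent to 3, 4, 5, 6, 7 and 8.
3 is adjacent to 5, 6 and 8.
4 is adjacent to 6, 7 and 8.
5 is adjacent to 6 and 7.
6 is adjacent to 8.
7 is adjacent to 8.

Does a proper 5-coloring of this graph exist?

Yes

The chromatic number is 5. 1, 2, 3, 5, 6 are mutually adjacent (a clique of size 5), so at least 5 colors are needed.
5 colors suffice: 0=green, 1=green, 2=red, 3=purple, 4=blue, 5=blue, 6=yellow, 7=yellow, 8=green.
That is already a proper 5-coloring.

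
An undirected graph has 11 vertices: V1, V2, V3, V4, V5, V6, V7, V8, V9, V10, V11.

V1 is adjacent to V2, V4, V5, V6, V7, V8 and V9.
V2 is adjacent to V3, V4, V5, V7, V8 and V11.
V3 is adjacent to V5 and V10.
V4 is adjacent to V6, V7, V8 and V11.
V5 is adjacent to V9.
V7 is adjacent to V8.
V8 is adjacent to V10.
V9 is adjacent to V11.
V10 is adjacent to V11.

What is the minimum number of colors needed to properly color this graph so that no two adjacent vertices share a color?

V1, V2, V4, V7, V8 form a clique, so at least 5 colors are needed.
A valid assignment using 5 colors: V1=2, V2=1, V3=2, V4=3, V5=3, V6=1, V7=5, V8=4, V9=1, V10=1, V11=2. No two adjacent vertices share a color.

5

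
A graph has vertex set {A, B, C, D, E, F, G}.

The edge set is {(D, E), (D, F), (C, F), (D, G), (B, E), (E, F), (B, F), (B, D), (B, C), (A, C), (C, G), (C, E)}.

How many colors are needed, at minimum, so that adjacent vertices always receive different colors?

B, C, E, F are pairwise adjacent (a clique of size 4), so at least 4 colors are needed.
4 colors suffice: A=blue, B=yellow, C=red, D=red, E=green, F=blue, G=blue. Every edge joins two different colors.

4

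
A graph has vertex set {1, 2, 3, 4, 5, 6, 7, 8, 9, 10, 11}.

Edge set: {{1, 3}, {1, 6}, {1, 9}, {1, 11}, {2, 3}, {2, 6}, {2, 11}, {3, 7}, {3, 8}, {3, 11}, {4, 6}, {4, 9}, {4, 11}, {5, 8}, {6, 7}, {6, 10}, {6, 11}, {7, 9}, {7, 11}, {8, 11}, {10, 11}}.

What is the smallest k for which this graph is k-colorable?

3

1, 6, 11 are mutually adjacent, so at least 3 colors are needed.
One proper 3-coloring: 1=c, 2=c, 3=b, 4=c, 5=a, 6=b, 7=c, 8=c, 9=a, 10=c, 11=a. Each edge has distinct colors on its endpoints.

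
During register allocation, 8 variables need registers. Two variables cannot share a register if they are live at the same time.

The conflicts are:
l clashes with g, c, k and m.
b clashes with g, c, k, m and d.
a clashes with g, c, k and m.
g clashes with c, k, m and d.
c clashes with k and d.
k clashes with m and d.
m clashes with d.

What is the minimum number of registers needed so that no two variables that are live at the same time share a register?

5

b, g, k, m, d pairwise conflict, so at least 5 registers are needed.
5 registers suffice: register 1 → {g}; register 2 → {k}; register 3 → {c, m}; register 4 → {l, b, a}; register 5 → {d}. Each listed conflict is separated.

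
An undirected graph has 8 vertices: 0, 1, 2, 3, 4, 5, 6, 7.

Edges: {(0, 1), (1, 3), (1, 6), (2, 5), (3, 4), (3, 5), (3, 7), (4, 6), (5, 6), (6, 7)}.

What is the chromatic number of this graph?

2

0 and 1 are adjacent, so at least 2 colors are needed.
A valid assignment using 2 colors: 0=a, 1=b, 2=a, 3=a, 4=b, 5=b, 6=a, 7=b. No two adjacent vertices share a color.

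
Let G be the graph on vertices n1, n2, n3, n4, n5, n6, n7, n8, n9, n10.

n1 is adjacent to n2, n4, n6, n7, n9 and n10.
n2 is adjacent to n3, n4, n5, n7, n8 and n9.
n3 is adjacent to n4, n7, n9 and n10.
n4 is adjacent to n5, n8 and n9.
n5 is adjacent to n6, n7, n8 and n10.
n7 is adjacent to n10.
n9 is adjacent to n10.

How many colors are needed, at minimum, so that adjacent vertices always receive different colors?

4

n1, n2, n4, n9 are mutually adjacent (a clique of size 4), so at least 4 colors are needed.
4 colors suffice: n1=2, n2=1, n3=2, n4=3, n5=2, n6=1, n7=3, n8=4, n9=4, n10=1. Each edge has distinct colors on its endpoints.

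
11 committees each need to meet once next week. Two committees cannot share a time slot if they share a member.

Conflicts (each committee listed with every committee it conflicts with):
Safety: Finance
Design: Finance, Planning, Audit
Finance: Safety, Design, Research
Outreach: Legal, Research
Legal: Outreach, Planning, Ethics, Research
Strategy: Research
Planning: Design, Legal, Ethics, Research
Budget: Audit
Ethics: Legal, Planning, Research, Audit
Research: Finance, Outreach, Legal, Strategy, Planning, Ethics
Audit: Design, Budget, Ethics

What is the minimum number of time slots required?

Legal, Planning, Ethics, Research are mutually in conflict, so at least 4 time slots are needed.
Using 4 time slots: Safety=1, Design=1, Finance=2, Outreach=2, Legal=3, Strategy=2, Planning=2, Budget=1, Ethics=4, Research=1, Audit=2. Every pair that conflicts lands in different time slots.

4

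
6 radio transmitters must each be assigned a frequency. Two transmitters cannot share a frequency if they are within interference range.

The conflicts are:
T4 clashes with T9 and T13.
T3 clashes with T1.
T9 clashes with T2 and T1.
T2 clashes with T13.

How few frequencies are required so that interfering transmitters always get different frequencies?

T2 and T13 conflict, so at least 2 frequencies are needed.
A valid assignment using 2 frequencies: T4=2, T3=1, T9=1, T2=2, T13=1, T1=2. Every pair that conflicts lands in different frequencies.

2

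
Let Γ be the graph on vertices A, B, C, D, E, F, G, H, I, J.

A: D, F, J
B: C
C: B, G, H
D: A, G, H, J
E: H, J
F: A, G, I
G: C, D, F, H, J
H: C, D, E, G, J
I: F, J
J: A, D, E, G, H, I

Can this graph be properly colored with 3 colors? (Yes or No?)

No

D, G, H, J form a clique, so at least 4 colors are needed.
So 3 colors are not enough.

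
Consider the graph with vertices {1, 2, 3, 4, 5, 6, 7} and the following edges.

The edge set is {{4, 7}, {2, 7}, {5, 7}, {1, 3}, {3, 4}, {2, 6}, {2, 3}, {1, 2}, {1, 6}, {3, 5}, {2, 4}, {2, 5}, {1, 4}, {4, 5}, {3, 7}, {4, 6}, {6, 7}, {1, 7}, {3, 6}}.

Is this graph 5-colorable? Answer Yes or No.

1, 2, 3, 4, 6, 7 are pairwise adjacent (a clique of size 6), so at least 6 colors are needed.
So 5 colors are not enough.

No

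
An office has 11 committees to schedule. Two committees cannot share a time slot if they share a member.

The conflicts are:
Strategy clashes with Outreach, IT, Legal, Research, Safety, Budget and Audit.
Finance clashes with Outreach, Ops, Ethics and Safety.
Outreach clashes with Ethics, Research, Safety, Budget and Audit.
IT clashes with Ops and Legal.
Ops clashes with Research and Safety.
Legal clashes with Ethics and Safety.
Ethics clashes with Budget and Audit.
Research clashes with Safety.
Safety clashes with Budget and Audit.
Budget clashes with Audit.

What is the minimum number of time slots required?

Strategy, Outreach, Safety, Budget, Audit pairwise conflict, so at least 5 time slots are needed.
5 time slots suffice: time slot 1 → {IT, Ethics, Safety}; time slot 2 → {Outreach, Ops, Legal}; time slot 3 → {Strategy, Finance}; time slot 4 → {Research, Budget}; time slot 5 → {Audit}. Each listed conflict is separated.

5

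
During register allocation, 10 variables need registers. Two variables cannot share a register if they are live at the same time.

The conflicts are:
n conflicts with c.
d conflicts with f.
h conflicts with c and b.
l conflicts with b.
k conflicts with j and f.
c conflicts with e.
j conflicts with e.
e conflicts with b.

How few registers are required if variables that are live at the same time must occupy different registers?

2

k and j conflict, so at least 2 registers are needed.
Using 2 registers: n=2, d=2, h=2, l=2, k=2, c=1, j=1, f=1, e=2, b=1. No two conflicting variables share a register.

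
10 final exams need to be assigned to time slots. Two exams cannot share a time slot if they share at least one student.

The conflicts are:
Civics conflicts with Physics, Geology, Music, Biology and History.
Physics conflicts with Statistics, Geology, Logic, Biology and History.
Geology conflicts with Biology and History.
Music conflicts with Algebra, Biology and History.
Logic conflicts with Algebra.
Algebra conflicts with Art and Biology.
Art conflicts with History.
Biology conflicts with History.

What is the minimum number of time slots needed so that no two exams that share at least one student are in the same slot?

5

Civics, Physics, Geology, Biology, History are mutually in conflict, so at least 5 time slots are needed.
5 time slots suffice: time slot 1 → {Statistics, Logic, Art, Biology}; time slot 2 → {Algebra, History}; time slot 3 → {Physics, Music}; time slot 4 → {Civics}; time slot 5 → {Geology}. No two conflicting exams share a time slot.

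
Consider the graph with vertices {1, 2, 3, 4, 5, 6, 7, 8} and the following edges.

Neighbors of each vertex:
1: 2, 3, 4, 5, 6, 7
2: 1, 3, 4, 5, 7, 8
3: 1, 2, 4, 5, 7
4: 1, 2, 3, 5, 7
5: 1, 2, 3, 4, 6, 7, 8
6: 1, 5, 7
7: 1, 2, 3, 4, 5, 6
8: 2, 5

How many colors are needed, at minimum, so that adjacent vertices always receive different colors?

6

1, 2, 3, 4, 5, 7 are pairwise adjacent (a clique of size 6), so at least 6 colors are needed.
6 colors suffice: 1=b, 2=d, 3=f, 4=e, 5=a, 6=d, 7=c, 8=b. Each edge has distinct colors on its endpoints.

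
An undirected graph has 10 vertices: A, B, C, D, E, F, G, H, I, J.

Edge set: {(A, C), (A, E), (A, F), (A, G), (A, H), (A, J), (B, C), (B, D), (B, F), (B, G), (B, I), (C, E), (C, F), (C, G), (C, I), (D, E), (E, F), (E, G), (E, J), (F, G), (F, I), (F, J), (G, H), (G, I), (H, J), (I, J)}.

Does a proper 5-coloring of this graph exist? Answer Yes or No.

The chromatic number is 5. A, C, E, F, G form a clique, so at least 5 colors are needed.
5 colors suffice: color red → {D, F, H}; color blue → {G, J}; color green → {A, B}; color yellow → {E, I}; color purple → {C}.
That is already a proper 5-coloring.

Yes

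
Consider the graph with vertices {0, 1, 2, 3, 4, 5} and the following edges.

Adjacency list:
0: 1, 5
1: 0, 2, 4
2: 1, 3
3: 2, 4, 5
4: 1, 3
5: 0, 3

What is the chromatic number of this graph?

The cycle 4-1-0-5-3-4 has odd length 5, so it cannot be 2-colored; at least 3 colors are needed.
3 colors suffice: color a → {1, 3}; color b → {0, 2, 4}; color c → {5}. Every edge joins two different colors.

3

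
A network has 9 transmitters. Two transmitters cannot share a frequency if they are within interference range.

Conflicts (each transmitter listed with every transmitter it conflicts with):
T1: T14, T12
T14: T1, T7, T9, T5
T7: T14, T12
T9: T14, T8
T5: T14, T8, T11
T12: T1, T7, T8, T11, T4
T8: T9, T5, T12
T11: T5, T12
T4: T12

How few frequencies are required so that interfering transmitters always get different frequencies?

The cycle T11-T12-T1-T14-T5-T11 has odd length 5, so it cannot be 2-colored; at least 3 frequencies are needed.
A valid assignment using 3 frequencies: T1=2, T14=1, T7=2, T9=3, T5=3, T12=1, T8=2, T11=2, T4=2. Each listed conflict is separated.

3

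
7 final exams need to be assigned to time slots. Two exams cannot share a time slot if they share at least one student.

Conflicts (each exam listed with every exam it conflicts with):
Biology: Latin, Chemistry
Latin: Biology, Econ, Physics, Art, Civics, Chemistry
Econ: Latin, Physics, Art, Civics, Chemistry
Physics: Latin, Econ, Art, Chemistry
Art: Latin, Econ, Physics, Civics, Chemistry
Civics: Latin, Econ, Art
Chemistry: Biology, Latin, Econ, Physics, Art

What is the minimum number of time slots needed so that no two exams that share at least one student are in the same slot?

5

Latin, Econ, Physics, Art, Chemistry are mutually in conflict, so at least 5 time slots are needed.
Using 5 time slots: Biology=3, Latin=1, Econ=3, Physics=5, Art=4, Civics=2, Chemistry=2. No two conflicting exams share a time slot.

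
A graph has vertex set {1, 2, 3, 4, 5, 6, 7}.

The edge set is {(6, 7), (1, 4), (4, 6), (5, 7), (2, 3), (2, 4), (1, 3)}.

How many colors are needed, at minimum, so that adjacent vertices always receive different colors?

2

1 and 4 are adjacent, so at least 2 colors are needed.
2 colors suffice: color red → {3, 4, 7}; color blue → {1, 2, 5, 6}. No two adjacent vertices share a color.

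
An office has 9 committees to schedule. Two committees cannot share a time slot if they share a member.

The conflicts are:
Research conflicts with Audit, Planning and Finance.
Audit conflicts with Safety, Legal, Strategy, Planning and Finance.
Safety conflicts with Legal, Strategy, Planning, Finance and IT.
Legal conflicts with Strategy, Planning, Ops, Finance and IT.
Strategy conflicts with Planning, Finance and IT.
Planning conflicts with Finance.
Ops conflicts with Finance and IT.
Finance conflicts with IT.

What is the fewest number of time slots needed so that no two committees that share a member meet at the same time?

6

Audit, Safety, Legal, Strategy, Planning, Finance pairwise conflict, so at least 6 time slots are needed.
6 time slots suffice: time slot 1 → {Finance}; time slot 2 → {Research, Legal}; time slot 3 → {Safety, Ops}; time slot 4 → {Strategy}; time slot 5 → {Audit, IT}; time slot 6 → {Planning}. Each listed conflict is separated.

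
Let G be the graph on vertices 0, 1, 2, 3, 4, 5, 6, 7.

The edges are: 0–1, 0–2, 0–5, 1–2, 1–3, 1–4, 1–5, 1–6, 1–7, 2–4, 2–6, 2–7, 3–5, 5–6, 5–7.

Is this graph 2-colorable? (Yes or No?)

0, 1, 2 are mutually adjacent, so at least 3 colors are needed.
So 2 colors are not enough.

No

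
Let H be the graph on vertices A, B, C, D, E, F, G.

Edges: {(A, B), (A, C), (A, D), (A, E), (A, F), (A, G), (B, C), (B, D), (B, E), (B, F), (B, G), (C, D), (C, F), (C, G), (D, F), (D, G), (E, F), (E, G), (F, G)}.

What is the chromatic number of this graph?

A, B, C, D, F, G form a clique, so at least 6 colors are needed.
6 colors suffice: color 1 → {G}; color 2 → {A}; color 3 → {F}; color 4 → {B}; color 5 → {C, E}; color 6 → {D}. Every edge joins two different colors.

6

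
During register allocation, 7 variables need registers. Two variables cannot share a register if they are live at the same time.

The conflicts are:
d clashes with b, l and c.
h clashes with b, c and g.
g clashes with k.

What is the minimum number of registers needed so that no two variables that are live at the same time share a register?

h and b conflict, so at least 2 registers are needed.
A valid assignment using 2 registers: d=1, h=1, b=2, l=2, c=2, g=2, k=1. Every pair that conflicts lands in different registers.

2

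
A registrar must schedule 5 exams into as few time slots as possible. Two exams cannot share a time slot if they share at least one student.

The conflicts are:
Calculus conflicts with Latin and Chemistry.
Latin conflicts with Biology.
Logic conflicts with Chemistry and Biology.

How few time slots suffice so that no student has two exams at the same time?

3

The cycle Chemistry-Logic-Biology-Latin-Calculus-Chemistry has odd length 5, so it cannot be 2-colored; at least 3 time slots are needed.
Using 3 time slots: Calculus=1, Latin=2, Logic=2, Chemistry=3, Biology=1. Every pair that conflicts lands in different time slots.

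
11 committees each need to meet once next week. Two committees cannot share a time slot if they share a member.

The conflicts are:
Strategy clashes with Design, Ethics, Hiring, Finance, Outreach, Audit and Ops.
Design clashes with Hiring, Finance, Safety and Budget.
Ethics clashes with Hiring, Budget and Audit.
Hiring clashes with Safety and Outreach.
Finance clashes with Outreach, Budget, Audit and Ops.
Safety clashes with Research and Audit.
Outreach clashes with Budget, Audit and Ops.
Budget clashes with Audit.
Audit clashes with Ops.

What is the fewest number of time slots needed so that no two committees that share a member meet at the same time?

5

Strategy, Finance, Outreach, Audit, Ops are mutually in conflict, so at least 5 time slots are needed.
5 time slots suffice: Strategy=1, Design=3, Ethics=3, Hiring=2, Finance=4, Safety=1, Outreach=3, Budget=1, Research=2, Audit=2, Ops=5. No two conflicting committees share a time slot.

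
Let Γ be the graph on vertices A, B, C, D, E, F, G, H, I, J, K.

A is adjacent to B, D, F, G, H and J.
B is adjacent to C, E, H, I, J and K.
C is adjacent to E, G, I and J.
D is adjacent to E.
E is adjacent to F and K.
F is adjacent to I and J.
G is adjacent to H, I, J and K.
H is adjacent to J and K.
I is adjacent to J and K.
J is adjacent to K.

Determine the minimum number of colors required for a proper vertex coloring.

4

B, H, J, K are mutually adjacent (a clique of size 4), so at least 4 colors are needed.
One proper 4-coloring: A=3, B=2, C=3, D=2, E=1, F=2, G=2, H=4, I=4, J=1, K=3. Every edge joins two different colors.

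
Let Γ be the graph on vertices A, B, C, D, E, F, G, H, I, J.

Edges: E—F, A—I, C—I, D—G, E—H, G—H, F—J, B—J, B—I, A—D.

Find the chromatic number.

The cycle E-F-J-B-I-A-D-G-H-E has odd length 9, so it cannot be 2-colored; at least 3 colors are needed.
A valid assignment using 3 colors: A=blue, B=blue, C=blue, D=green, E=green, F=red, G=red, H=blue, I=red, J=green. Every edge joins two different colors.

3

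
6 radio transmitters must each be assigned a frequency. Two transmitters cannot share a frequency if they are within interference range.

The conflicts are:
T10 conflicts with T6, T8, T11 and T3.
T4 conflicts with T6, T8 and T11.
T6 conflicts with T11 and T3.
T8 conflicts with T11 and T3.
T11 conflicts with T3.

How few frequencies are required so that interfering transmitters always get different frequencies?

4

T10, T6, T11, T3 all conflict with each other, so at least 4 frequencies are needed.
A valid assignment using 4 frequencies: T10=4, T4=2, T6=3, T8=3, T11=1, T3=2. Each listed conflict is separated.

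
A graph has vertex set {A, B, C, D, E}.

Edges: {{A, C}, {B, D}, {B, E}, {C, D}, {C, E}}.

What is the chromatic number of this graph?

C and E are adjacent, so at least 2 colors are needed.
2 colors suffice: color 1 → {B, C}; color 2 → {A, D, E}. Each edge has distinct colors on its endpoints.

2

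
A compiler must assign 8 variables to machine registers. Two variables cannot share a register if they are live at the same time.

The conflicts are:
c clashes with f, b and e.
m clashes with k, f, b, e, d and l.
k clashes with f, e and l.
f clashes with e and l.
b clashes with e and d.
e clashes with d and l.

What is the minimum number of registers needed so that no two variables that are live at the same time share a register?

5

m, k, f, e, l pairwise conflict, so at least 5 registers are needed.
5 registers suffice: register 1 → {e}; register 2 → {c, m}; register 3 → {f, b}; register 4 → {k, d}; register 5 → {l}. Every pair that conflicts lands in different registers.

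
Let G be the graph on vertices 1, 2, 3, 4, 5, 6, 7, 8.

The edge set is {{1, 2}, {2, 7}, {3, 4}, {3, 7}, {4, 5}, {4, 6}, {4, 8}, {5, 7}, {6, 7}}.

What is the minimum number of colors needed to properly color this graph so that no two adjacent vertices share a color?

2

1 and 2 are adjacent, so at least 2 colors are needed.
One proper 2-coloring: 1=a, 2=b, 3=b, 4=a, 5=b, 6=b, 7=a, 8=b. Every edge joins two different colors.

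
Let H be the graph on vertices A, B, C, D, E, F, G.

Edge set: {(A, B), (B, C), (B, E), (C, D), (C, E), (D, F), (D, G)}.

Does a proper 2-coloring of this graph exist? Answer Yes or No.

B, C, E are mutually adjacent, so at least 3 colors are needed.
So 2 colors are not enough.

No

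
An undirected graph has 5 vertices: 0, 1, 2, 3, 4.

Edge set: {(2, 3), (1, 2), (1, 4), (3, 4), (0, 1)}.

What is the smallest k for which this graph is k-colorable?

1 and 2 are adjacent, so at least 2 colors are needed.
2 colors suffice: 0=blue, 1=red, 2=blue, 3=red, 4=blue. Every edge joins two different colors.

2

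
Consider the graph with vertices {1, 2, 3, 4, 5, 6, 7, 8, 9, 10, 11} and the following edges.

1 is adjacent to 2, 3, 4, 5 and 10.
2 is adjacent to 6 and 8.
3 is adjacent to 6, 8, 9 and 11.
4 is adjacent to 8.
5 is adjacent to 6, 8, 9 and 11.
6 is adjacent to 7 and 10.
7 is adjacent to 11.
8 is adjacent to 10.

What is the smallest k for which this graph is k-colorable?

3 and 9 are adjacent, so at least 2 colors are needed.
2 colors suffice: color red → {2, 3, 4, 5, 7, 10}; color blue → {1, 6, 8, 9, 11}. Every edge joins two different colors.

2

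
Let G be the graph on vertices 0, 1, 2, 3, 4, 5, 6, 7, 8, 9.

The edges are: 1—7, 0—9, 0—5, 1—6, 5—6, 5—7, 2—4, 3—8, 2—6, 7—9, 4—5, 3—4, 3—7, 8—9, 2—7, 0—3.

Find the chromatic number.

2

7 and 9 are adjacent, so at least 2 colors are needed.
A valid assignment using 2 colors: 0=red, 1=blue, 2=blue, 3=blue, 4=red, 5=blue, 6=red, 7=red, 8=red, 9=blue. Every edge joins two different colors.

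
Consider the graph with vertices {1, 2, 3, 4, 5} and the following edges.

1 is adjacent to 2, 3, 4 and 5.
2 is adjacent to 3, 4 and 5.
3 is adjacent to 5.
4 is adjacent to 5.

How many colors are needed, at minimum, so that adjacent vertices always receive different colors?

4

1, 2, 3, 5 are mutually adjacent (a clique of size 4), so at least 4 colors are needed.
4 colors suffice: 1=blue, 2=green, 3=yellow, 4=yellow, 5=red. Each edge has distinct colors on its endpoints.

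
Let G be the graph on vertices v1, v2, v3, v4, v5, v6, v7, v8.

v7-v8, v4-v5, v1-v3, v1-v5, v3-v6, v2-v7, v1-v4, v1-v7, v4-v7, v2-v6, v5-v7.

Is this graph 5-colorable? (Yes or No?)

The chromatic number is 4. v1, v4, v5, v7 form a clique, so at least 4 colors are needed.
4 colors suffice: color red → {v6, v7}; color blue → {v1, v2, v8}; color green → {v3, v5}; color yellow → {v4}.
Since 5 ≥ 4, a proper 5-coloring certainly exists.

Yes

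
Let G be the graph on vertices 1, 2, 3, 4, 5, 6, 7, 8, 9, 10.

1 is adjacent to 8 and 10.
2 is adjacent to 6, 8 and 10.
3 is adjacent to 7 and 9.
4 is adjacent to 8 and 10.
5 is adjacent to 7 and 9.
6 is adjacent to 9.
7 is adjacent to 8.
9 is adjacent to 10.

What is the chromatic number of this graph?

3 and 9 are adjacent, so at least 2 colors are needed.
2 colors suffice: color red → {3, 5, 6, 8, 10}; color blue → {1, 2, 4, 7, 9}. Each edge has distinct colors on its endpoints.

2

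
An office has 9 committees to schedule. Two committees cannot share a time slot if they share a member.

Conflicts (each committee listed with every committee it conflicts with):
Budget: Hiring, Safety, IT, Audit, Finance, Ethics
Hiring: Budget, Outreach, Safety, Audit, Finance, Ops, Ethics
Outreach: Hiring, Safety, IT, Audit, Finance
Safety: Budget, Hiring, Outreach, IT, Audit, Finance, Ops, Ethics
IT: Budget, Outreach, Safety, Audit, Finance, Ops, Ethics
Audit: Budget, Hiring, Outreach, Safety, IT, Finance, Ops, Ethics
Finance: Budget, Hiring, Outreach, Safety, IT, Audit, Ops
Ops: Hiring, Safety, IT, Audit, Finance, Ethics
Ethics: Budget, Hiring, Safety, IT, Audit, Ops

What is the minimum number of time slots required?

Hiring, Outreach, Safety, Audit, Finance pairwise conflict, so at least 5 time slots are needed.
5 time slots suffice: time slot 1 → {Audit}; time slot 2 → {Safety}; time slot 3 → {Finance, Ethics}; time slot 4 → {Hiring, IT}; time slot 5 → {Budget, Outreach, Ops}. Every pair that conflicts lands in different time slots.

5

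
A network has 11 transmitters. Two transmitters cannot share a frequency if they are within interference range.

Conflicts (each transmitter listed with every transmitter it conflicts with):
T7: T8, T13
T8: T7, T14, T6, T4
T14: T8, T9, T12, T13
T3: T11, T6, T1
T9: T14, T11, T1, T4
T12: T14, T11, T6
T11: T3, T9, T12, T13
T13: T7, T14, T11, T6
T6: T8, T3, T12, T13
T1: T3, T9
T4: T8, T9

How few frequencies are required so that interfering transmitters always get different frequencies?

T9 and T11 conflict, so at least 2 frequencies are needed.
A valid assignment using 2 frequencies: T7=2, T8=1, T14=2, T3=1, T9=1, T12=1, T11=2, T13=1, T6=2, T1=2, T4=2. No two conflicting transmitters share a frequency.

2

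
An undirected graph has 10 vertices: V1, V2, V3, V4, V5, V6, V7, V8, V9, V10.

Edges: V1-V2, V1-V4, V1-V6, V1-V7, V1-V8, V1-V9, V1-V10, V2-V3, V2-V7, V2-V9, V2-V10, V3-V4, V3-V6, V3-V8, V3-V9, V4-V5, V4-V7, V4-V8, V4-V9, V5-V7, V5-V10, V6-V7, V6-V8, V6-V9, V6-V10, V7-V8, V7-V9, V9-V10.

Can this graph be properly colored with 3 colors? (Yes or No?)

No

V1, V4, V7, V8 form a clique, so at least 4 colors are needed.
So 3 colors are not enough.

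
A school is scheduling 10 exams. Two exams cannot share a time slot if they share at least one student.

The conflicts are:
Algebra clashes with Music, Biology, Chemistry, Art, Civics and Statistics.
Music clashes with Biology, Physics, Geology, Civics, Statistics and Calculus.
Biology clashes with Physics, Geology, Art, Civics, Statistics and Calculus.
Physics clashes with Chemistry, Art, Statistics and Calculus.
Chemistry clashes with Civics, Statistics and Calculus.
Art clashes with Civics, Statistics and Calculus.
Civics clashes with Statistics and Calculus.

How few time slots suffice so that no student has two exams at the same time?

Algebra, Music, Biology, Civics, Statistics are mutually in conflict, so at least 5 time slots are needed.
5 time slots suffice: time slot 1 → {Biology, Chemistry}; time slot 2 → {Physics, Geology, Civics}; time slot 3 → {Music, Art}; time slot 4 → {Statistics, Calculus}; time slot 5 → {Algebra}. No two conflicting exams share a time slot.

5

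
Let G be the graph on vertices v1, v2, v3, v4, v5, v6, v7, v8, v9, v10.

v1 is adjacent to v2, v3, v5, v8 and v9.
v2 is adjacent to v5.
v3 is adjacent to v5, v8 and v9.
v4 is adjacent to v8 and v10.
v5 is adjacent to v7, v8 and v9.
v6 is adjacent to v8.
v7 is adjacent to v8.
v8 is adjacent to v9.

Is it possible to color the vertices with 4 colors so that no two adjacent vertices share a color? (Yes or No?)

No

v1, v3, v5, v8, v9 are pairwise adjacent (a clique of size 5), so at least 5 colors are needed.
So 4 colors are not enough.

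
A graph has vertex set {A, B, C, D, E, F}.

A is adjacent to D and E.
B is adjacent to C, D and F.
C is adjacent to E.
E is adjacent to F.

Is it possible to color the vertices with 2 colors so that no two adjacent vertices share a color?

No

The cycle B-F-E-A-D-B has odd length 5, so it cannot be 2-colored; at least 3 colors are needed.
So 2 colors are not enough.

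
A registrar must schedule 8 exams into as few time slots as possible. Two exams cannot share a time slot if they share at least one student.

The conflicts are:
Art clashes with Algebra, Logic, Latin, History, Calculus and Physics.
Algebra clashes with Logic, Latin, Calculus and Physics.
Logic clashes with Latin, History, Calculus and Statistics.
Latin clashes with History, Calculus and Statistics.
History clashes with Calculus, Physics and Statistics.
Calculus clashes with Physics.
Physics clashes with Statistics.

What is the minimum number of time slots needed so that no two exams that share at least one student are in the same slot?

5

Art, Algebra, Logic, Latin, Calculus are mutually in conflict, so at least 5 time slots are needed.
5 time slots suffice: time slot 1 → {Art, Statistics}; time slot 2 → {Calculus}; time slot 3 → {Latin, Physics}; time slot 4 → {Logic}; time slot 5 → {Algebra, History}. No two conflicting exams share a time slot.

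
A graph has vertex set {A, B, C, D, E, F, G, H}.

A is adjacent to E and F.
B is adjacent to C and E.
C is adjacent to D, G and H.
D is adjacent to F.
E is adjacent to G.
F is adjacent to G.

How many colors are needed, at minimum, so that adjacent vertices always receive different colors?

2

C and G are adjacent, so at least 2 colors are needed.
2 colors suffice: color red → {C, E, F}; color blue → {A, B, D, G, H}. Every edge joins two different colors.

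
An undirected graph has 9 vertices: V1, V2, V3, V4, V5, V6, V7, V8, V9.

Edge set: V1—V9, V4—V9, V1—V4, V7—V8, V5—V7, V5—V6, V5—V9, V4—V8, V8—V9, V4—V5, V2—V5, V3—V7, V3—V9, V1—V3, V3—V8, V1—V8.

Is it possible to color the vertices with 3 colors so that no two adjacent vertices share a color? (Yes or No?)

V1, V4, V8, V9 form a clique, so at least 4 colors are needed.
So 3 colors are not enough.

No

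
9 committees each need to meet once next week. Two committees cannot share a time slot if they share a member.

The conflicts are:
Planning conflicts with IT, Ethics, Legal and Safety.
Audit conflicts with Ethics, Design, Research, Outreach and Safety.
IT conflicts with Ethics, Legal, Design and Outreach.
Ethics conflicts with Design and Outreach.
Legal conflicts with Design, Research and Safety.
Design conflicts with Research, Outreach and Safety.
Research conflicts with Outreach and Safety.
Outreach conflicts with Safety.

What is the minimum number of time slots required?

Audit, Design, Research, Outreach, Safety pairwise conflict, so at least 5 time slots are needed.
Using 5 time slots: Planning=1, Audit=4, IT=4, Ethics=3, Legal=2, Design=1, Research=5, Outreach=2, Safety=3. Each listed conflict is separated.

5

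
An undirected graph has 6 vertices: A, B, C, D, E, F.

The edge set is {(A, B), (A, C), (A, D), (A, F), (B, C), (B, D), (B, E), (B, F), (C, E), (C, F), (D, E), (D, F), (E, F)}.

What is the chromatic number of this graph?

4

B, C, E, F are pairwise adjacent (a clique of size 4), so at least 4 colors are needed.
4 colors suffice: color 1 → {F}; color 2 → {B}; color 3 → {C, D}; color 4 → {A, E}. No two adjacent vertices share a color.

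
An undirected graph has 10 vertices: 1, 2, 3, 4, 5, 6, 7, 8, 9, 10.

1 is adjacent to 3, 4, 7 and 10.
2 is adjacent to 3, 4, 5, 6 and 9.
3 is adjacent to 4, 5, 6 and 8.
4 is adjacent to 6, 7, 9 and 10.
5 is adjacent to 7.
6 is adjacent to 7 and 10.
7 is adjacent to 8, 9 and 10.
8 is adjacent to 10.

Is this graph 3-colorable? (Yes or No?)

4, 6, 7, 10 are mutually adjacent (a clique of size 4), so at least 4 colors are needed.
So 3 colors are not enough.

No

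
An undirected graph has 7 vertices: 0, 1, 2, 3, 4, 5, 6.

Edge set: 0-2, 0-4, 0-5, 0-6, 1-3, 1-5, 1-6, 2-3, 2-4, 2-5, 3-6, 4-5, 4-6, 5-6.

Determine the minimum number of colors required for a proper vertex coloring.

4

0, 2, 4, 5 are mutually adjacent (a clique of size 4), so at least 4 colors are needed.
4 colors suffice: color a → {2, 6}; color b → {3, 5}; color c → {0, 1}; color d → {4}. Each edge has distinct colors on its endpoints.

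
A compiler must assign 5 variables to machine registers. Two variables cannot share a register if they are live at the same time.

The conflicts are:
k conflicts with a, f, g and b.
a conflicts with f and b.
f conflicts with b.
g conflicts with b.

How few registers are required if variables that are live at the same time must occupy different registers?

4

k, a, f, b pairwise conflict, so at least 4 registers are needed.
4 registers suffice: register 1 → {k}; register 2 → {b}; register 3 → {f, g}; register 4 → {a}. Every pair that conflicts lands in different registers.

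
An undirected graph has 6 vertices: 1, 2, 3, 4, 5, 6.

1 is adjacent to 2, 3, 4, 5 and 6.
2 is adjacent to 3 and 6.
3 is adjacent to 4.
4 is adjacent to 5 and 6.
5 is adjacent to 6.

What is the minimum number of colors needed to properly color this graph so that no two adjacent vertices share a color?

4

1, 4, 5, 6 are mutually adjacent (a clique of size 4), so at least 4 colors are needed.
A valid assignment using 4 colors: 1=a, 2=c, 3=b, 4=c, 5=d, 6=b. No two adjacent vertices share a color.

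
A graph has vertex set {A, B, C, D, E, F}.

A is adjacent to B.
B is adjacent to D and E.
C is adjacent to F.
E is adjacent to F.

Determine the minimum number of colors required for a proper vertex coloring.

2

B and E are adjacent, so at least 2 colors are needed.
2 colors suffice: color 1 → {B, F}; color 2 → {A, C, D, E}. Every edge joins two different colors.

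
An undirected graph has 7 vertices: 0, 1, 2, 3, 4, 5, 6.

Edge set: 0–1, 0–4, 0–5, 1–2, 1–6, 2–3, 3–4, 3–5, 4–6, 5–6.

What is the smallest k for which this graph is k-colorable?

3

The cycle 2-1-0-4-3-2 has odd length 5, so it cannot be 2-colored; at least 3 colors are needed.
3 colors suffice: 0=a, 1=b, 2=c, 3=a, 4=b, 5=b, 6=a. No two adjacent vertices share a color.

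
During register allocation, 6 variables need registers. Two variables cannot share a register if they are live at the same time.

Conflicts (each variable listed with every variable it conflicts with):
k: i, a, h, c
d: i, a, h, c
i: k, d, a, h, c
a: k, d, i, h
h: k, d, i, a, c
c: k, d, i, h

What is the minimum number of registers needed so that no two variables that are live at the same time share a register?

4

d, i, h, c all conflict with each other, so at least 4 registers are needed.
Using 4 registers: k=4, d=4, i=1, a=3, h=2, c=3. Every pair that conflicts lands in different registers.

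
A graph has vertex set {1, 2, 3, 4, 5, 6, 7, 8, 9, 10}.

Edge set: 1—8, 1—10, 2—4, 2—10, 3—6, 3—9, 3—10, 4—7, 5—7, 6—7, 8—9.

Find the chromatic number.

3

The cycle 1-10-3-9-8-1 has odd length 5, so it cannot be 2-colored; at least 3 colors are needed.
A valid assignment using 3 colors: 1=green, 2=red, 3=red, 4=blue, 5=blue, 6=blue, 7=red, 8=red, 9=blue, 10=blue. Every edge joins two different colors.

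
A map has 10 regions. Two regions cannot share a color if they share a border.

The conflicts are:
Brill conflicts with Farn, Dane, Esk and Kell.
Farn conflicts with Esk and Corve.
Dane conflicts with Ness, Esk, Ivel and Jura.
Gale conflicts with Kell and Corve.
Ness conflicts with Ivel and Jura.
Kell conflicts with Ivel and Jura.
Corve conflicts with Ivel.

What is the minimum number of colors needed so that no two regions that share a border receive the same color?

3

Dane, Ness, Ivel all conflict with each other, so at least 3 colors are needed.
3 colors suffice: Brill=2, Farn=1, Dane=1, Gale=2, Ness=3, Esk=3, Kell=1, Corve=3, Ivel=2, Jura=2. No two conflicting regions share a color.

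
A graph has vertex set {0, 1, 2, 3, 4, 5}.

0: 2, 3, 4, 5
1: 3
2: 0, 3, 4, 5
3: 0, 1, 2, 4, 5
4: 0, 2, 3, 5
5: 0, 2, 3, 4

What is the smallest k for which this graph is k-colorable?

5

0, 2, 3, 4, 5 are pairwise adjacent (a clique of size 5), so at least 5 colors are needed.
A valid assignment using 5 colors: 0=c, 1=b, 2=e, 3=a, 4=d, 5=b. Each edge has distinct colors on its endpoints.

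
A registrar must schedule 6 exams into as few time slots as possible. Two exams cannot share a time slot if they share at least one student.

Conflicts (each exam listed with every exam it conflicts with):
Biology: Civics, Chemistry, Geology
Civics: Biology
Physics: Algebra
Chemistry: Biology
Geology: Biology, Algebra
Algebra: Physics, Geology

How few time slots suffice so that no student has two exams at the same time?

2

Biology and Geology conflict, so at least 2 time slots are needed.
2 time slots suffice: Biology=1, Civics=2, Physics=2, Chemistry=2, Geology=2, Algebra=1. Every pair that conflicts lands in different time slots.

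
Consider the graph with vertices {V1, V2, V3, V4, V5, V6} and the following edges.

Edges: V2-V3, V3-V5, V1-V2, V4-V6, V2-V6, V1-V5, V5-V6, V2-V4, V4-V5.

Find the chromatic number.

V4, V5, V6 are mutually adjacent, so at least 3 colors are needed.
3 colors suffice: color red → {V2, V5}; color blue → {V1, V3, V4}; color green → {V6}. No two adjacent vertices share a color.

3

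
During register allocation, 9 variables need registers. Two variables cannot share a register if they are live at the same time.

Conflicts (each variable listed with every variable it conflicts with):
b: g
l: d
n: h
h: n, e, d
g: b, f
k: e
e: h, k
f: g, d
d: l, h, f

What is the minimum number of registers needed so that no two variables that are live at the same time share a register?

n and h conflict, so at least 2 registers are needed.
2 registers suffice: b=2, l=2, n=1, h=2, g=1, k=2, e=1, f=2, d=1. No two conflicting variables share a register.

2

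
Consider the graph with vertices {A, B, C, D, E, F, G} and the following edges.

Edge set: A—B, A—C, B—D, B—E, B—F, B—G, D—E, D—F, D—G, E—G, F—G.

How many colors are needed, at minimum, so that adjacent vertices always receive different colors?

B, D, E, G form a clique, so at least 4 colors are needed.
4 colors suffice: A=2, B=1, C=1, D=2, E=4, F=4, G=3. No two adjacent vertices share a color.

4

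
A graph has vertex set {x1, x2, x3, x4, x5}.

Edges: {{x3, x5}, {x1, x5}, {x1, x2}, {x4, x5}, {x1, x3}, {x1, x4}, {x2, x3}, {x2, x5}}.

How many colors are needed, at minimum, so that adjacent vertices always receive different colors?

x1, x2, x3, x5 are pairwise adjacent (a clique of size 4), so at least 4 colors are needed.
4 colors suffice: color 1 → {x5}; color 2 → {x1}; color 3 → {x3, x4}; color 4 → {x2}. Every edge joins two different colors.

4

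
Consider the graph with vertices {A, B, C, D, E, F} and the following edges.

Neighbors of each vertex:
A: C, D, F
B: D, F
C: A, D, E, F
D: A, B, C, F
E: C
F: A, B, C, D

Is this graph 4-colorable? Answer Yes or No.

Yes

The chromatic number is 4. A, C, D, F are pairwise adjacent (a clique of size 4), so at least 4 colors are needed.
4 colors suffice: color 1 → {B, C}; color 2 → {E, F}; color 3 → {D}; color 4 → {A}.
That is already a proper 4-coloring.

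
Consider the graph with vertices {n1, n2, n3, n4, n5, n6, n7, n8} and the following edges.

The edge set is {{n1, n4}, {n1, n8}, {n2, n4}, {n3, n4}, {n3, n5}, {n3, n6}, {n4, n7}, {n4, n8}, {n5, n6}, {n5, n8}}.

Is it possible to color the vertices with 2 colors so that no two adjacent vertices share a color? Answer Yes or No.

n1, n4, n8 are mutually adjacent, so at least 3 colors are needed.
So 2 colors are not enough.

No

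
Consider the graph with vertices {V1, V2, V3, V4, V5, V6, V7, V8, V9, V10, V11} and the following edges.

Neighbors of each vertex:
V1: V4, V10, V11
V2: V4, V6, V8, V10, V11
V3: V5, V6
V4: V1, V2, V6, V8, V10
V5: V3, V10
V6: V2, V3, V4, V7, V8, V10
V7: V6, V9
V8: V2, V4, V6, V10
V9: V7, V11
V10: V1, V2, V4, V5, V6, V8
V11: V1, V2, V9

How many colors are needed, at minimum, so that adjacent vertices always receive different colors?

V2, V4, V6, V8, V10 are mutually adjacent (a clique of size 5), so at least 5 colors are needed.
5 colors suffice: V1=blue, V2=yellow, V3=red, V4=green, V5=blue, V6=blue, V7=red, V8=purple, V9=blue, V10=red, V11=red. Each edge has distinct colors on its endpoints.

5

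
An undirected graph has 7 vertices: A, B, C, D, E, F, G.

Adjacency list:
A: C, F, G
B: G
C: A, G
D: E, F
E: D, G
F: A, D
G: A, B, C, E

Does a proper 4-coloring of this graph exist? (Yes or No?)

The chromatic number is 3. A, C, G are pairwise adjacent, so at least 3 colors are needed.
A valid assignment using 3 colors: A=blue, B=blue, C=green, D=blue, E=green, F=red, G=red.
Since 4 ≥ 3, a proper 4-coloring certainly exists.

Yes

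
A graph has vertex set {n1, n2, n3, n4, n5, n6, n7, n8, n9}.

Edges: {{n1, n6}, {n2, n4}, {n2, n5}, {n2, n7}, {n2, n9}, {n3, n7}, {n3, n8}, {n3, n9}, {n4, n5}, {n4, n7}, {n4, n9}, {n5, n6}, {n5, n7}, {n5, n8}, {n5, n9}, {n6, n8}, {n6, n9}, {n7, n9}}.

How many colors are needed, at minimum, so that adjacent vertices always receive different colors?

5

n2, n4, n5, n7, n9 are mutually adjacent (a clique of size 5), so at least 5 colors are needed.
5 colors suffice: color 1 → {n1, n8, n9}; color 2 → {n3, n5}; color 3 → {n6, n7}; color 4 → {n2}; color 5 → {n4}. No two adjacent vertices share a color.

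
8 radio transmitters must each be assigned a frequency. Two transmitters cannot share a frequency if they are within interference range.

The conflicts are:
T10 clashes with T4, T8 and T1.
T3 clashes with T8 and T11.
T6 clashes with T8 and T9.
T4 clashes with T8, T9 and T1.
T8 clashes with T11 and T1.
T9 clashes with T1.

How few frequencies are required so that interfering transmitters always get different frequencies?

T10, T4, T8, T1 all conflict with each other, so at least 4 frequencies are needed.
A valid assignment using 4 frequencies: T10=4, T3=2, T6=2, T4=3, T8=1, T9=1, T11=3, T1=2. Each listed conflict is separated.

4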